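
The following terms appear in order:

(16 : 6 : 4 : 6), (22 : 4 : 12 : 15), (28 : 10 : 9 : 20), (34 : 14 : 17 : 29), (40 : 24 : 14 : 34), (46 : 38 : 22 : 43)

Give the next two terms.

(52 : 62 : 19 : 48), (58 : 100 : 27 : 57)

First coordinate: +6 each step, so 16, 22, 28, 34, 40, 46 → 52 → 58.
Second coordinate goes 6, 4, 10, 14, 24, 38 → 62 → 100 (each term is the sum of the two before it).
For the third coordinate, alternating steps +8, −3, +8, −3, …: 4, 12, 9, 17, 14, 22 → 19 → 27.
For the fourth coordinate, alternating steps +9, +5, +9, +5, …: 6, 15, 20, 29, 34, 43 → 48 → 57.
Putting the parts together: (52 : 62 : 19 : 48) and then (58 : 100 : 27 : 57).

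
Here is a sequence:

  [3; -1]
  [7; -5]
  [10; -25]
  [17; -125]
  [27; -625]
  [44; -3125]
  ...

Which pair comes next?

[71; -15625]

First entry: 3, 7, 10, 17, 27, 44 → 71 (each term is the sum of the two before it).
Second entry: -1, -5, -25, -125, -625, -3125 → -15625 (×5 each step).
Putting it together: [71; -15625].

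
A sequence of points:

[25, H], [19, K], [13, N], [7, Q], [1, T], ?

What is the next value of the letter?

First component — −6 each step: 25, 19, 13, 7, 1 → -5.
Letter — letters move forward 3 places in the alphabet: H, K, N, Q, T → W.

W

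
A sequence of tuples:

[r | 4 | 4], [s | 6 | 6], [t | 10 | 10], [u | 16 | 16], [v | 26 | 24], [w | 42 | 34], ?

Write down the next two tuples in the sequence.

Letter — letters move forward 1 place in the alphabet: r, s, t, u, v, w → x → y.
Second part — each term is the sum of the two before it: 4, 6, 10, 16, 26, 42 → 68 → 110.
For the third part, differences are 2, 4, 6, … (increasing by 2 each time): 4, 6, 10, 16, 24, 34 → 46 → 60.
Putting the parts together: [x | 68 | 46] and then [y | 110 | 60].

[x | 68 | 46], [y | 110 | 60]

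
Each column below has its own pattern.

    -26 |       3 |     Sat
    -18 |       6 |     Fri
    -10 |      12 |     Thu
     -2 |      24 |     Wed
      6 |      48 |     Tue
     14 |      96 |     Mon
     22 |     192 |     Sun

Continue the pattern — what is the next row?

30  384  Sat

First component — +8 each step: -26, -18, -10, -2, 6, 14, 22 → 30.
Second component: 3, 6, 12, 24, 48, 96, 192 → 384 (×2 each step).
Day: runs backward through the weekdays Mon→Sun; Sat, Fri, Thu, Wed, Tue, Mon, Sun → Sat.
Combining the parts gives 30  384  Sat.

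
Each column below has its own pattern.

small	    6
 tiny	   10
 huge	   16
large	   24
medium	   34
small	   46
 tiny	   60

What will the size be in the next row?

Size goes small, tiny, huge, large, medium, small, tiny → huge (repeats small → tiny → huge → large → medium).
Second component: 6, 10, 16, 24, 34, 46, 60 → 76 (differences are 4, 6, 8, … (increasing by 2 each time)).

huge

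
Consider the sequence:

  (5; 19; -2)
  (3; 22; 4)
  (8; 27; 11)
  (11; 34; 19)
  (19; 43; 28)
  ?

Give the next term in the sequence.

(30; 54; 38)

First value — each term is the sum of the two before it: 5, 3, 8, 11, 19 → 30.
Second value: differences are 3, 5, 7, … (increasing by 2 each time), so 19, 22, 27, 34, 43 → 54.
Third value — differences are 6, 7, 8, … (increasing by 1 each time): -2, 4, 11, 19, 28 → 38.
Combining the parts gives (30; 54; 38).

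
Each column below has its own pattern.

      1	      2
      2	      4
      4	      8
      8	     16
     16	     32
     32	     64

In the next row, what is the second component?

128

Second component goes 2, 4, 8, 16, 32, 64 → 128 (×2 each step).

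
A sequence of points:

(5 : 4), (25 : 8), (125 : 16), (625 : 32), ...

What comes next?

(3125 : 64)

First entry: 5, 25, 125, 625 → 3125 (×5 each step).
Second entry goes 4, 8, 16, 32 → 64 (×2 each step).
So the next point is (3125 : 64).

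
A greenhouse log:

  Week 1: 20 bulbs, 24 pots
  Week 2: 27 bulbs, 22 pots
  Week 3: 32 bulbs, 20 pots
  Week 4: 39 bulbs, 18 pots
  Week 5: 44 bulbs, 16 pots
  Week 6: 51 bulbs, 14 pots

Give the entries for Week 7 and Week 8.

56 bulbs, 12 pots; 63 bulbs, 10 pots

Bulbs — alternating steps +7, +5, +7, +5, …: 20, 27, 32, 39, 44, 51 → 56 → 63.
Pots — −2 each step: 24, 22, 20, 18, 16, 14 → 12 → 10.
Putting the parts together: 56 bulbs, 12 pots and then 63 bulbs, 10 pots.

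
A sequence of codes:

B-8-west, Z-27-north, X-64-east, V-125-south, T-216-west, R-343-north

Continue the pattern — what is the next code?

P-512-east

Letter goes B, Z, X, V, T, R → P (letters move back 2 places in the alphabet, wrapping A→Z).
Second component: 8, 27, 64, 125, 216, 343 → 512 (perfect cubes: 2³, 3³, 4³, …).
Direction — repeats west → north → east → south: west, north, east, south, west, north → east.
Combining the parts gives P-512-east.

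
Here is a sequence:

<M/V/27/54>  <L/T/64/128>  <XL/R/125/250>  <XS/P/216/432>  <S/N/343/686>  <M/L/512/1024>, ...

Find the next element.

Size: repeats M → L → XL → XS → S; M, L, XL, XS, S, M → L.
Letter: letters move back 2 places in the alphabet, so V, T, R, P, N, L → J.
Third entry: perfect cubes: 3³, 4³, 5³, …; 27, 64, 125, 216, 343, 512 → 729.
Fourth entry: 54, 128, 250, 432, 686, 1024 → 1458 (always 2 × the third entry).
Putting it together: <L/J/729/1458>.

<L/J/729/1458>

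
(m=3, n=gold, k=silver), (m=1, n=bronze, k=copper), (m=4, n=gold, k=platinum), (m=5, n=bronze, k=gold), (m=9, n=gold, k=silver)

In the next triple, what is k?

copper

K: repeats silver → copper → platinum → gold, so silver, copper, platinum, gold, silver → copper.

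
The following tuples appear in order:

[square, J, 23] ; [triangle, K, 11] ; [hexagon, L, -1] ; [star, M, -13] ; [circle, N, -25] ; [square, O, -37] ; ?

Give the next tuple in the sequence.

Shape — repeats square → triangle → hexagon → star → circle: square, triangle, hexagon, star, circle, square → triangle.
Letter: letters move forward 1 place in the alphabet; J, K, L, M, N, O → P.
For the third value, −12 each step: 23, 11, -1, -13, -25, -37 → -49.
Putting it together: [triangle, P, -49].

[triangle, P, -49]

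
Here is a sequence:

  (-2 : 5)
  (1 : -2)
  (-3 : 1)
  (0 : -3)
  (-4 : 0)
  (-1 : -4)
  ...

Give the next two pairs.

(-5 : -1), (-2 : -5)

First value goes -2, 1, -3, 0, -4, -1 → -5 → -2 (alternating steps +3, −4, +3, −4, …).
Second value: 5, -2, 1, -3, 0, -4 → -1 → -5 (always the previous value of the first value).
So the next two pairs are (-5 : -1) and (-2 : -5).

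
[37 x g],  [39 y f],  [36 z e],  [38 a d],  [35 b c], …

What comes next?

First coordinate: alternating steps +2, −3, +2, −3, …, so 37, 39, 36, 38, 35 → 37.
For the first letter, letters move forward 1 place in the alphabet, wrapping Z→A: x, y, z, a, b → c.
Second letter: letters move back 1 place in the alphabet; g, f, e, d, c → b.
Combining the parts gives [37 c b].

[37 c b]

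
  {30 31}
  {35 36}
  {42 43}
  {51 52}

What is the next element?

{62 63}

First coordinate: differences are 5, 7, 9, … (increasing by 2 each time); 30, 35, 42, 51 → 62.
Second coordinate: always 1 more than the first coordinate, so 31, 36, 43, 52 → 63.
So the next element is {62 63}.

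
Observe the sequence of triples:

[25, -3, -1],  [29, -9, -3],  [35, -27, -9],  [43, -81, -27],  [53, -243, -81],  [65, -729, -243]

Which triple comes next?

First value goes 25, 29, 35, 43, 53, 65 → 79 (differences are 4, 6, 8, … (increasing by 2 each time)).
Second value: ×3 each step; -3, -9, -27, -81, -243, -729 → -2187.
Third value: ×3 each step, so -1, -3, -9, -27, -81, -243 → -729.
Combining the parts gives [79, -2187, -729].

[79, -2187, -729]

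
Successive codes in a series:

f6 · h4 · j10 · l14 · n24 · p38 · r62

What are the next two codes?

Letter: letters move forward 2 places in the alphabet, so f, h, j, l, n, p, r → t → v.
Second component: 6, 4, 10, 14, 24, 38, 62 → 100 → 162 (each term is the sum of the two before it).
So the next two codes are t100 and v162.

t100 then v162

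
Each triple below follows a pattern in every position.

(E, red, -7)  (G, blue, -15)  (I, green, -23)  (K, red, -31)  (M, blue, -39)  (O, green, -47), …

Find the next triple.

(Q, red, -55)

For the letter, letters move forward 2 places in the alphabet: E, G, I, K, M, O → Q.
Colour goes red, blue, green, red, blue, green → red (repeats red → blue → green).
Third coordinate: -7, -15, -23, -31, -39, -47 → -55 (−8 each step).
So the next triple is (Q, red, -55).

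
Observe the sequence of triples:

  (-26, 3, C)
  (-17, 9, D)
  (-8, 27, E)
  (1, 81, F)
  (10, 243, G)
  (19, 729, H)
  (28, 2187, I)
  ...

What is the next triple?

(37, 6561, J)

First value goes -26, -17, -8, 1, 10, 19, 28 → 37 (+9 each step).
Second value: ×3 each step, so 3, 9, 27, 81, 243, 729, 2187 → 6561.
For the letter, letters move forward 1 place in the alphabet: C, D, E, F, G, H, I → J.
Putting it together: (37, 6561, J).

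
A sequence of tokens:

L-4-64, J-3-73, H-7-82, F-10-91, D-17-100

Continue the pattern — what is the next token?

Letter: letters move back 2 places in the alphabet; L, J, H, F, D → B.
Second component: each term is the sum of the two before it; 4, 3, 7, 10, 17 → 27.
Third component: +9 each step, so 64, 73, 82, 91, 100 → 109.
Combining the parts gives B-27-109.

B-27-109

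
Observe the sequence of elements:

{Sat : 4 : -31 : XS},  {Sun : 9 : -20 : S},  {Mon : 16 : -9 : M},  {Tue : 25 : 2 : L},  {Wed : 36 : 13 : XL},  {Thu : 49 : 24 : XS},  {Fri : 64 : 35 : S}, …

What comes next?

{Sat : 81 : 46 : M}

Day: runs through the weekdays Mon→Sun; Sat, Sun, Mon, Tue, Wed, Thu, Fri → Sat.
Second coordinate: perfect squares: 2², 3², 4², …; 4, 9, 16, 25, 36, 49, 64 → 81.
For the third coordinate, +11 each step: -31, -20, -9, 2, 13, 24, 35 → 46.
Size goes XS, S, M, L, XL, XS, S → M (repeats XS → S → M → L → XL).
So the next element is {Sat : 81 : 46 : M}.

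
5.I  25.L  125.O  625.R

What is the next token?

First component: ×5 each step; 5, 25, 125, 625 → 3125.
Letter: I, L, O, R → U (letters move forward 3 places in the alphabet).
So the next token is 3125.U.

3125.U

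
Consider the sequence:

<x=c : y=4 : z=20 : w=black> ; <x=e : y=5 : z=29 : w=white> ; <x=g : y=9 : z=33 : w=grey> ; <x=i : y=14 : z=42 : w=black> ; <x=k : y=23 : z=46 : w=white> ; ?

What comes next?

<x=m : y=37 : z=55 : w=grey>

X goes c, e, g, i, k → m (letters move forward 2 places in the alphabet).
Y goes 4, 5, 9, 14, 23 → 37 (each term is the sum of the two before it).
Z — alternating steps +9, +4, +9, +4, …: 20, 29, 33, 42, 46 → 55.
W — repeats black → white → grey: black, white, grey, black, white → grey.
Combining the parts gives <x=m : y=37 : z=55 : w=grey>.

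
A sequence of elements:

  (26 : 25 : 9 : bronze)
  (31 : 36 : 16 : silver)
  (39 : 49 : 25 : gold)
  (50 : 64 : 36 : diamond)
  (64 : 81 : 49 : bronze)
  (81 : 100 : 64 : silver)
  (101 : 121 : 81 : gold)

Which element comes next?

(124 : 144 : 100 : diamond)

First part: 26, 31, 39, 50, 64, 81, 101 → 124 (differences are 5, 8, 11, … (increasing by 3 each time)).
Second part — perfect squares: 5², 6², 7², …: 25, 36, 49, 64, 81, 100, 121 → 144.
For the third part, perfect squares: 3², 4², 5², …: 9, 16, 25, 36, 49, 64, 81 → 100.
Rank: repeats bronze → silver → gold → diamond, so bronze, silver, gold, diamond, bronze, silver, gold → diamond.
So the next element is (124 : 144 : 100 : diamond).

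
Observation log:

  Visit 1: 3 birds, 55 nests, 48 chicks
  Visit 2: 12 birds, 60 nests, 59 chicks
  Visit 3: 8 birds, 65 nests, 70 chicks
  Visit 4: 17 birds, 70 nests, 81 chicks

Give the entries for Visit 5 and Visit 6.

13 birds, 75 nests, 92 chicks; 22 birds, 80 nests, 103 chicks

Birds — alternating steps +9, −4, +9, −4, …: 3, 12, 8, 17 → 13 → 22.
Nests: +5 each step, so 55, 60, 65, 70 → 75 → 80.
Chicks: +11 each step; 48, 59, 70, 81 → 92 → 103.
Putting the parts together: 13 birds, 75 nests, 92 chicks and then 22 birds, 80 nests, 103 chicks.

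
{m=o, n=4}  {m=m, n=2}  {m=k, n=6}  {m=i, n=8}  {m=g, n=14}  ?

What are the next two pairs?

M — letters move back 2 places in the alphabet: o, m, k, i, g → e → c.
N: 4, 2, 6, 8, 14 → 22 → 36 (each term is the sum of the two before it).
Putting the parts together: {m=e, n=22} and then {m=c, n=36}.

{m=e, n=22}, {m=c, n=36}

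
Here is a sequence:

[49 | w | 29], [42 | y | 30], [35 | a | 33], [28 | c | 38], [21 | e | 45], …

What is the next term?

[14 | g | 54]

First value goes 49, 42, 35, 28, 21 → 14 (−7 each step).
Letter: w, y, a, c, e → g (letters move forward 2 places in the alphabet, wrapping Z→A).
Third value: differences are 1, 3, 5, … (increasing by 2 each time); 29, 30, 33, 38, 45 → 54.
So the next term is [14 | g | 54].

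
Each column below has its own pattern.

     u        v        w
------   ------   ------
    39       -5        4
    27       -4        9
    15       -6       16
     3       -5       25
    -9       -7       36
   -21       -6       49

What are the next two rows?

-33  -8  64; -45  -7  81

Column u: −12 each step, so 39, 27, 15, 3, -9, -21 → -33 → -45.
For the column v, alternating steps +1, −2, +1, −2, …: -5, -4, -6, -5, -7, -6 → -8 → -7.
Column w: 4, 9, 16, 25, 36, 49 → 64 → 81 (perfect squares: 2², 3², 4², …).
Putting the parts together: -33  -8  64 and then -45  -7  81.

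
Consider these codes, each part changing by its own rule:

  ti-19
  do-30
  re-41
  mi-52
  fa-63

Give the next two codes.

Note: runs through the solfège scale do→ti, so ti, do, re, mi, fa → sol → la.
Second component: +11 each step, so 19, 30, 41, 52, 63 → 74 → 85.
So the next two codes are sol-74 and la-85.

sol-74 then la-85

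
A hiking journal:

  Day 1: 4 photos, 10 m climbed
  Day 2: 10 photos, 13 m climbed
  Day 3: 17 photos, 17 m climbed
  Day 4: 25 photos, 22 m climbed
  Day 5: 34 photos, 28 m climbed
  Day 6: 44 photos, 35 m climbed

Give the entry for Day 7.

Photos goes 4, 10, 17, 25, 34, 44 → 55 (differences are 6, 7, 8, … (increasing by 1 each time)).
M climbed: differences are 3, 4, 5, … (increasing by 1 each time), so 10, 13, 17, 22, 28, 35 → 43.
Combining the parts gives 55 photos, 43 m climbed.

55 photos, 43 m climbed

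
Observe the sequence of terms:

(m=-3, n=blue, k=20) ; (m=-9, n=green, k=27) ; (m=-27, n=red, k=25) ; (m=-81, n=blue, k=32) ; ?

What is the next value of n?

N — repeats blue → green → red: blue, green, red, blue → green.

green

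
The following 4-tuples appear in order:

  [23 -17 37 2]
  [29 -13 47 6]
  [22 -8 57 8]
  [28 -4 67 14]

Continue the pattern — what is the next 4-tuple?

For the first slot, alternating steps +6, −7, +6, −7, …: 23, 29, 22, 28 → 21.
Second slot: -17, -13, -8, -4 → 1 (alternating steps +4, +5, +4, +5, …).
Third slot: +10 each step, so 37, 47, 57, 67 → 77.
Fourth slot: each term is the sum of the two before it, so 2, 6, 8, 14 → 22.
Putting it together: [21 1 77 22].

[21 1 77 22]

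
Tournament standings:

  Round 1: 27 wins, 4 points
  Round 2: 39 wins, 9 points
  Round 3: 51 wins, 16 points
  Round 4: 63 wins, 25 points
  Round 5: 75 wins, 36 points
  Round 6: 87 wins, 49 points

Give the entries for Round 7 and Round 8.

Wins: +12 each step, so 27, 39, 51, 63, 75, 87 → 99 → 111.
Points goes 4, 9, 16, 25, 36, 49 → 64 → 81 (perfect squares: 2², 3², 4², …).
Putting the parts together: 99 wins, 64 points and then 111 wins, 81 points.

99 wins, 64 points; 111 wins, 81 points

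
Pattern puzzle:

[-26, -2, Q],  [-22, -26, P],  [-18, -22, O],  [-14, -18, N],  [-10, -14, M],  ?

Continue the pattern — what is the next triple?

First entry: +4 each step, so -26, -22, -18, -14, -10 → -6.
Second entry: always the previous value of the first entry; -2, -26, -22, -18, -14 → -10.
Letter — letters move back 1 place in the alphabet: Q, P, O, N, M → L.
Combining the parts gives [-6, -10, L].

[-6, -10, L]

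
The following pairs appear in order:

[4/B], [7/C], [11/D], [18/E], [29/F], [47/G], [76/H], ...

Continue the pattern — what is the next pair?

[123/I]

First entry: each term is the sum of the two before it; 4, 7, 11, 18, 29, 47, 76 → 123.
Letter: B, C, D, E, F, G, H → I (letters move forward 1 place in the alphabet).
So the next pair is [123/I].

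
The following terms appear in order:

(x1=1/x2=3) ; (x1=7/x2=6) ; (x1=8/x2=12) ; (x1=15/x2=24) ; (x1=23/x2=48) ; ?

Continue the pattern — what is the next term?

X1: each term is the sum of the two before it, so 1, 7, 8, 15, 23 → 38.
For the x2, ×2 each step: 3, 6, 12, 24, 48 → 96.
So the next term is (x1=38/x2=96).

(x1=38/x2=96)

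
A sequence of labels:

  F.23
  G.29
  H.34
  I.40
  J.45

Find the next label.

K.51

Letter: F, G, H, I, J → K (letters move forward 1 place in the alphabet).
Second component — alternating steps +6, +5, +6, +5, …: 23, 29, 34, 40, 45 → 51.
Putting it together: K.51.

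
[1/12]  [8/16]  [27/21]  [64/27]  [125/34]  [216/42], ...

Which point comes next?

[343/51]

First coordinate: perfect cubes: 1³, 2³, 3³, …, so 1, 8, 27, 64, 125, 216 → 343.
Second coordinate — differences are 4, 5, 6, … (increasing by 1 each time): 12, 16, 21, 27, 34, 42 → 51.
So the next point is [343/51].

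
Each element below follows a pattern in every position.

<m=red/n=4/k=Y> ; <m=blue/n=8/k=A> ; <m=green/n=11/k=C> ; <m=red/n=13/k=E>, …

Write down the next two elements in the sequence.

For the m, repeats red → blue → green: red, blue, green, red → blue → green.
For the n, differences are 4, 3, 2, … (decreasing by 1 each time): 4, 8, 11, 13 → 14 → 14.
K: letters move forward 2 places in the alphabet, wrapping Z→A; Y, A, C, E → G → I.
Putting the parts together: <m=blue/n=14/k=G> and then <m=green/n=14/k=I>.

<m=blue/n=14/k=G>, <m=green/n=14/k=I>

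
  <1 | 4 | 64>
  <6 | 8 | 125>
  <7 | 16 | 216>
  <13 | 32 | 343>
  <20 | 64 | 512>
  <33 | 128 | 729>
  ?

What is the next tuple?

For the first coordinate, each term is the sum of the two before it: 1, 6, 7, 13, 20, 33 → 53.
Second coordinate: ×2 each step; 4, 8, 16, 32, 64, 128 → 256.
Third coordinate goes 64, 125, 216, 343, 512, 729 → 1000 (perfect cubes: 4³, 5³, 6³, …).
Combining the parts gives <53 | 256 | 1000>.

<53 | 256 | 1000>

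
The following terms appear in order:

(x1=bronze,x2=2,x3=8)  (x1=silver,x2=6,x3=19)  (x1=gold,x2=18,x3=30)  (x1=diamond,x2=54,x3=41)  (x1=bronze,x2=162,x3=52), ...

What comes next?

X1: repeats bronze → silver → gold → diamond, so bronze, silver, gold, diamond, bronze → silver.
X2: 2, 6, 18, 54, 162 → 486 (×3 each step).
X3: 8, 19, 30, 41, 52 → 63 (+11 each step).
So the next term is (x1=silver,x2=486,x3=63).

(x1=silver,x2=486,x3=63)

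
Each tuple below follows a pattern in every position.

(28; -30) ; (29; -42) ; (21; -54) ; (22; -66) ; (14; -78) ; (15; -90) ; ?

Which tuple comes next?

First coordinate: alternating steps +1, −8, +1, −8, …, so 28, 29, 21, 22, 14, 15 → 7.
Second coordinate: -30, -42, -54, -66, -78, -90 → -102 (−12 each step).
Combining the parts gives (7; -102).

(7; -102)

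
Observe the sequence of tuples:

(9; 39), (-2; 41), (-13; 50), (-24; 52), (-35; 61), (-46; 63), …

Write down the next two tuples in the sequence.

(-57; 72), (-68; 74)

First coordinate: −11 each step, so 9, -2, -13, -24, -35, -46 → -57 → -68.
Second coordinate: alternating steps +2, +9, +2, +9, …; 39, 41, 50, 52, 61, 63 → 72 → 74.
Putting the parts together: (-57; 72) and then (-68; 74).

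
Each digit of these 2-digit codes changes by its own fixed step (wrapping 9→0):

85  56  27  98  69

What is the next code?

First digit — −3 each step, mod 10: 8, 5, 2, 9, 6 → 3.
Second digit goes 5, 6, 7, 8, 9 → 0 (+1 each step, mod 10).
Putting it together: 30.

30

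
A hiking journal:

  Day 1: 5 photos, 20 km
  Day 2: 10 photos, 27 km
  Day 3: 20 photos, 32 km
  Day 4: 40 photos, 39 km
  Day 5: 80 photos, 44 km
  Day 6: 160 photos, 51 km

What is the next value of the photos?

320

Photos goes 5, 10, 20, 40, 80, 160 → 320 (×2 each step).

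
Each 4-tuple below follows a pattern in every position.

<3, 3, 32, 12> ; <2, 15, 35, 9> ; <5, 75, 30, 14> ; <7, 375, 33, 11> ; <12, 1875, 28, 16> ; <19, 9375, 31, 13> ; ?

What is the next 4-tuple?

<31, 46875, 26, 18>

First entry: each term is the sum of the two before it, so 3, 2, 5, 7, 12, 19 → 31.
Second entry goes 3, 15, 75, 375, 1875, 9375 → 46875 (×5 each step).
Third entry: 32, 35, 30, 33, 28, 31 → 26 (alternating steps +3, −5, +3, −5, …).
For the fourth entry, together with the third entry always sums to 44: 12, 9, 14, 11, 16, 13 → 18.
Putting it together: <31, 46875, 26, 18>.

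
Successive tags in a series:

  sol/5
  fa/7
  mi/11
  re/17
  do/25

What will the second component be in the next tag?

35

Second component — differences are 2, 4, 6, … (increasing by 2 each time): 5, 7, 11, 17, 25 → 35.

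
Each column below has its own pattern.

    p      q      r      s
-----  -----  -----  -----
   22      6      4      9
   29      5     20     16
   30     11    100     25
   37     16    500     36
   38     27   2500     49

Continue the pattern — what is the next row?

45  43  12500  64

Column p: alternating steps +7, +1, +7, +1, …; 22, 29, 30, 37, 38 → 45.
Column q: each term is the sum of the two before it; 6, 5, 11, 16, 27 → 43.
Column r goes 4, 20, 100, 500, 2500 → 12500 (×5 each step).
Column s: 9, 16, 25, 36, 49 → 64 (perfect squares: 3², 4², 5², …).
Putting it together: 45  43  12500  64.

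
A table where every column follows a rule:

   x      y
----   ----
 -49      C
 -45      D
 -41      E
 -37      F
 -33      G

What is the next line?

-29  H

For the column x, +4 each step: -49, -45, -41, -37, -33 → -29.
Column y: letters move forward 1 place in the alphabet, so C, D, E, F, G → H.
Combining the parts gives -29  H.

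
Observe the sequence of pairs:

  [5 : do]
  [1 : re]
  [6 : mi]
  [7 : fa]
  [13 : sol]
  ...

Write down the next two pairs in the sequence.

First component goes 5, 1, 6, 7, 13 → 20 → 33 (each term is the sum of the two before it).
Note: runs through the solfège scale do→ti, so do, re, mi, fa, sol → la → ti.
Putting the parts together: [20 : la] and then [33 : ti].

[20 : la], [33 : ti]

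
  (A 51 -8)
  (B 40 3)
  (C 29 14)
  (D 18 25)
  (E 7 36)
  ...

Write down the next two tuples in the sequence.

Letter — letters move forward 1 place in the alphabet: A, B, C, D, E → F → G.
Second component: −11 each step; 51, 40, 29, 18, 7 → -4 → -15.
Third component: -8, 3, 14, 25, 36 → 47 → 58 (+11 each step).
Putting the parts together: (F -4 47) and then (G -15 58).

(F -4 47), (G -15 58)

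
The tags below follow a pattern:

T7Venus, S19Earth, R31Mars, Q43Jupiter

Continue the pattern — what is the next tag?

Letter: letters move back 1 place in the alphabet, so T, S, R, Q → P.
Second component — +12 each step: 7, 19, 31, 43 → 55.
Planet: Venus, Earth, Mars, Jupiter → Saturn (runs through the planets Mercury→Neptune).
So the next tag is P55Saturn.

P55Saturn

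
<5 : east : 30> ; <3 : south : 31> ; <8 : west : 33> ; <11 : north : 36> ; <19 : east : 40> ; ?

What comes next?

<30 : south : 45>

First value: each term is the sum of the two before it, so 5, 3, 8, 11, 19 → 30.
Direction: repeats east → south → west → north; east, south, west, north, east → south.
Third value: differences are 1, 2, 3, … (increasing by 1 each time), so 30, 31, 33, 36, 40 → 45.
Combining the parts gives <30 : south : 45>.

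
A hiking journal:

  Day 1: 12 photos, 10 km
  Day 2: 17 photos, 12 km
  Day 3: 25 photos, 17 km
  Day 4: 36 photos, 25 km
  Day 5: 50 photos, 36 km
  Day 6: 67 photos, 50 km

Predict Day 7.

Photos: differences are 5, 8, 11, … (increasing by 3 each time); 12, 17, 25, 36, 50, 67 → 87.
Km: differences are 2, 5, 8, … (increasing by 3 each time); 10, 12, 17, 25, 36, 50 → 67.
So the next record is 87 photos, 67 km.

87 photos, 67 km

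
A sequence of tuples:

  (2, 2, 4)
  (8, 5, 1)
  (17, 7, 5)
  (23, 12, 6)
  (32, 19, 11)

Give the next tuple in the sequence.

For the first entry, alternating steps +6, +9, +6, +9, …: 2, 8, 17, 23, 32 → 38.
Second entry — each term is the sum of the two before it: 2, 5, 7, 12, 19 → 31.
Third entry goes 4, 1, 5, 6, 11 → 17 (each term is the sum of the two before it).
Combining the parts gives (38, 31, 17).

(38, 31, 17)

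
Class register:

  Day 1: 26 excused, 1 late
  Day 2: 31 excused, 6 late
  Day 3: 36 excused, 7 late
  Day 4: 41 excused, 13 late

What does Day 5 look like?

Excused goes 26, 31, 36, 41 → 46 (+5 each step).
Late goes 1, 6, 7, 13 → 20 (each term is the sum of the two before it).
So the next row is 46 excused, 20 late.

46 excused, 20 late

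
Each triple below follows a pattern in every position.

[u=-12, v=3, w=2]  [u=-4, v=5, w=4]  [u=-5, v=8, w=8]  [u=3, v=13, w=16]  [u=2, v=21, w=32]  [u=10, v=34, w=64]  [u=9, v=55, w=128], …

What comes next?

[u=17, v=89, w=256]

U goes -12, -4, -5, 3, 2, 10, 9 → 17 (alternating steps +8, −1, +8, −1, …).
V — each term is the sum of the two before it: 3, 5, 8, 13, 21, 34, 55 → 89.
W: ×2 each step; 2, 4, 8, 16, 32, 64, 128 → 256.
Combining the parts gives [u=17, v=89, w=256].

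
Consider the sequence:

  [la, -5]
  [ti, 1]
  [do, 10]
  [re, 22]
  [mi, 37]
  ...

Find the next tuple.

Note: la, ti, do, re, mi → fa (runs through the solfège scale do→ti).
Second coordinate goes -5, 1, 10, 22, 37 → 55 (differences are 6, 9, 12, … (increasing by 3 each time)).
Putting it together: [fa, 55].

[fa, 55]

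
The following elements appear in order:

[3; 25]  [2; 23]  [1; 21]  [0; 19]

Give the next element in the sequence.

[-1; 17]

First coordinate: 3, 2, 1, 0 → -1 (−1 each step).
Second coordinate — −2 each step: 25, 23, 21, 19 → 17.
Combining the parts gives [-1; 17].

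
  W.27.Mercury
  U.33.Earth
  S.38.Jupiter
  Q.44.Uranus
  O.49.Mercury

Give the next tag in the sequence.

Letter: W, U, S, Q, O → M (letters move back 2 places in the alphabet).
Second component: 27, 33, 38, 44, 49 → 55 (alternating steps +6, +5, +6, +5, …).
For the planet, repeats Mercury → Earth → Jupiter → Uranus: Mercury, Earth, Jupiter, Uranus, Mercury → Earth.
Combining the parts gives M.55.Earth.

M.55.Earth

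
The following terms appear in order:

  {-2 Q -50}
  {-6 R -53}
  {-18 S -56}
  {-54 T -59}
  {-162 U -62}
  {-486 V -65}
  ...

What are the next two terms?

{-1458 W -68}, {-4374 X -71}

First entry: ×3 each step, so -2, -6, -18, -54, -162, -486 → -1458 → -4374.
For the letter, letters move forward 1 place in the alphabet: Q, R, S, T, U, V → W → X.
For the third entry, −3 each step: -50, -53, -56, -59, -62, -65 → -68 → -71.
So the next two terms are {-1458 W -68} and {-4374 X -71}.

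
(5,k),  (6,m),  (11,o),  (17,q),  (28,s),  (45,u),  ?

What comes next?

First entry goes 5, 6, 11, 17, 28, 45 → 73 (each term is the sum of the two before it).
Letter: letters move forward 2 places in the alphabet, so k, m, o, q, s, u → w.
Putting it together: (73,w).

(73,w)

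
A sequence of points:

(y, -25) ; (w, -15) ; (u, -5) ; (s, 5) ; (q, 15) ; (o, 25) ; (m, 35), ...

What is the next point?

Letter goes y, w, u, s, q, o, m → k (letters move back 2 places in the alphabet).
Second value: -25, -15, -5, 5, 15, 25, 35 → 45 (+10 each step).
So the next point is (k, 45).

(k, 45)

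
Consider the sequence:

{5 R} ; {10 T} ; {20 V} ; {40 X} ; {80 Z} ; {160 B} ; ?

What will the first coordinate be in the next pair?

320

First coordinate: ×2 each step, so 5, 10, 20, 40, 80, 160 → 320.
Letter: letters move forward 2 places in the alphabet, wrapping Z→A; R, T, V, X, Z, B → D.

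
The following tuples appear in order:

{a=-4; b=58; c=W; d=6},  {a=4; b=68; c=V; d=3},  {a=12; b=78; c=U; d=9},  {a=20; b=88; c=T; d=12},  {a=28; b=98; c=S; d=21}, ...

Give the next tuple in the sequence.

A goes -4, 4, 12, 20, 28 → 36 (+8 each step).
B: +10 each step; 58, 68, 78, 88, 98 → 108.
C: letters move back 1 place in the alphabet; W, V, U, T, S → R.
D: 6, 3, 9, 12, 21 → 33 (each term is the sum of the two before it).
Putting it together: {a=36; b=108; c=R; d=33}.

{a=36; b=108; c=R; d=33}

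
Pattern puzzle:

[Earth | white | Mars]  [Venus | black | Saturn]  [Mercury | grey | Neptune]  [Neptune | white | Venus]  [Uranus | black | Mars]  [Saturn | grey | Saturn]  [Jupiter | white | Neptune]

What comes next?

[Mars | black | Venus]

First planet — runs backward through the planets Mercury→Neptune: Earth, Venus, Mercury, Neptune, Uranus, Saturn, Jupiter → Mars.
Shade: repeats white → black → grey; white, black, grey, white, black, grey, white → black.
Second planet: repeats Mars → Saturn → Neptune → Venus, so Mars, Saturn, Neptune, Venus, Mars, Saturn, Neptune → Venus.
Combining the parts gives [Mars | black | Venus].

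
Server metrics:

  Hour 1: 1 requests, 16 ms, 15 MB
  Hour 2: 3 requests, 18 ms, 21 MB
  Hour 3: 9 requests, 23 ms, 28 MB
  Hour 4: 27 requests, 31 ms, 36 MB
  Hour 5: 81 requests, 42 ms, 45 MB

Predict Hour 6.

Requests goes 1, 3, 9, 27, 81 → 243 (×3 each step).
Ms — differences are 2, 5, 8, … (increasing by 3 each time): 16, 18, 23, 31, 42 → 56.
MB: 15, 21, 28, 36, 45 → 55 (differences are 6, 7, 8, … (increasing by 1 each time)).
Putting it together: 243 requests, 56 ms, 55 MB.

243 requests, 56 ms, 55 MB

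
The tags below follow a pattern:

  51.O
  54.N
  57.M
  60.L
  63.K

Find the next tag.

First component goes 51, 54, 57, 60, 63 → 66 (+3 each step).
Letter goes O, N, M, L, K → J (letters move back 1 place in the alphabet).
Putting it together: 66.J.

66.J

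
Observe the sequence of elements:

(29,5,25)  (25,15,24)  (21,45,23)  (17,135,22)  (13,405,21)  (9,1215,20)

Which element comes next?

(5,3645,19)

First component: −4 each step; 29, 25, 21, 17, 13, 9 → 5.
Second component — ×3 each step: 5, 15, 45, 135, 405, 1215 → 3645.
Third component: −1 each step, so 25, 24, 23, 22, 21, 20 → 19.
Combining the parts gives (5,3645,19).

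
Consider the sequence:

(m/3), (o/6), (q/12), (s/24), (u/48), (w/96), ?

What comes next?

Letter — letters move forward 2 places in the alphabet: m, o, q, s, u, w → y.
Second component — ×2 each step: 3, 6, 12, 24, 48, 96 → 192.
Combining the parts gives (y/192).

(y/192)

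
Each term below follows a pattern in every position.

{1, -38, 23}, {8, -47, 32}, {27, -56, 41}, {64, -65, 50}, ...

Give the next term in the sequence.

{125, -74, 59}

First value goes 1, 8, 27, 64 → 125 (perfect cubes: 1³, 2³, 3³, …).
For the second value, −9 each step: -38, -47, -56, -65 → -74.
Third value: 23, 32, 41, 50 → 59 (together with the second value always sums to -15).
So the next term is {125, -74, 59}.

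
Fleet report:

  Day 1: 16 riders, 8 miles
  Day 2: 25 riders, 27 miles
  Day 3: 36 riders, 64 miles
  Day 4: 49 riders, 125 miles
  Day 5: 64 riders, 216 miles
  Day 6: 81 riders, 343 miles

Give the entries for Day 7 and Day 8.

For the riders, perfect squares: 4², 5², 6², …: 16, 25, 36, 49, 64, 81 → 100 → 121.
Miles goes 8, 27, 64, 125, 216, 343 → 512 → 729 (perfect cubes: 2³, 3³, 4³, …).
Putting the parts together: 100 riders, 512 miles and then 121 riders, 729 miles.

100 riders, 512 miles; 121 riders, 729 miles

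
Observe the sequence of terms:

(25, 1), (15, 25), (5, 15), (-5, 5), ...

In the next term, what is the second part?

First part: −10 each step, so 25, 15, 5, -5 → -15.
For the second part, always the previous value of the first part: 1, 25, 15, 5 → -5.

-5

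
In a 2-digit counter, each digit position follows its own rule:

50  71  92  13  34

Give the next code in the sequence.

First digit: 5, 7, 9, 1, 3 → 5 (+2 each step, mod 10).
For the second digit, +1 each step, mod 10: 0, 1, 2, 3, 4 → 5.
Putting it together: 55.

55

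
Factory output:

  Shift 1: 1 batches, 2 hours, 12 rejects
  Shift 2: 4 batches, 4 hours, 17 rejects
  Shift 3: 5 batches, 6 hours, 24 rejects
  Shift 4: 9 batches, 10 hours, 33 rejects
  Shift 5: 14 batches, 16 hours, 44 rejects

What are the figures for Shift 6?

Batches — each term is the sum of the two before it: 1, 4, 5, 9, 14 → 23.
Hours — each term is the sum of the two before it: 2, 4, 6, 10, 16 → 26.
Rejects goes 12, 17, 24, 33, 44 → 57 (differences are 5, 7, 9, … (increasing by 2 each time)).
Putting it together: 23 batches, 26 hours, 57 rejects.

23 batches, 26 hours, 57 rejects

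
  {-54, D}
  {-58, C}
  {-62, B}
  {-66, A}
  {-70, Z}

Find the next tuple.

First part: -54, -58, -62, -66, -70 → -74 (−4 each step).
Letter: D, C, B, A, Z → Y (letters move back 1 place in the alphabet, wrapping A→Z).
Putting it together: {-74, Y}.

{-74, Y}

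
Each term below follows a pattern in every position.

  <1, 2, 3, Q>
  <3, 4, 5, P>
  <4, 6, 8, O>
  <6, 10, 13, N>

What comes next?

First part: 1, 3, 4, 6 → 7 (alternating steps +2, +1, +2, +1, …).
Second part: each term is the sum of the two before it, so 2, 4, 6, 10 → 16.
Third part: each term is the sum of the two before it, so 3, 5, 8, 13 → 21.
Letter: letters move back 1 place in the alphabet; Q, P, O, N → M.
Putting it together: <7, 16, 21, M>.

<7, 16, 21, M>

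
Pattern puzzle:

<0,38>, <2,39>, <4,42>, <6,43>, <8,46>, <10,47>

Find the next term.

For the first coordinate, +2 each step: 0, 2, 4, 6, 8, 10 → 12.
Second coordinate: alternating steps +1, +3, +1, +3, …; 38, 39, 42, 43, 46, 47 → 50.
Putting it together: <12,50>.

<12,50>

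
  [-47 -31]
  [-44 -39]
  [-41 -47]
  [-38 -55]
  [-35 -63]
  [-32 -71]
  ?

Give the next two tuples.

For the first coordinate, +3 each step: -47, -44, -41, -38, -35, -32 → -29 → -26.
Second coordinate: −8 each step, so -31, -39, -47, -55, -63, -71 → -79 → -87.
So the next two tuples are [-29 -79] and [-26 -87].

[-29 -79], [-26 -87]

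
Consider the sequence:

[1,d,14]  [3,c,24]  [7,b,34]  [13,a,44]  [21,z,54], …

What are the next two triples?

First coordinate: differences are 2, 4, 6, … (increasing by 2 each time); 1, 3, 7, 13, 21 → 31 → 43.
Letter — letters move back 1 place in the alphabet, wrapping A→Z: d, c, b, a, z → y → x.
For the third coordinate, +10 each step: 14, 24, 34, 44, 54 → 64 → 74.
Putting the parts together: [31,y,64] and then [43,x,74].

[31,y,64], [43,x,74]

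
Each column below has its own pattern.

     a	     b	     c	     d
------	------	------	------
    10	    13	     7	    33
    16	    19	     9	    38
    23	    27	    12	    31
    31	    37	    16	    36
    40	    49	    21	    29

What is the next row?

For the column a, differences are 6, 7, 8, … (increasing by 1 each time): 10, 16, 23, 31, 40 → 50.
Column b: differences are 6, 8, 10, … (increasing by 2 each time); 13, 19, 27, 37, 49 → 63.
Column c: differences are 2, 3, 4, … (increasing by 1 each time); 7, 9, 12, 16, 21 → 27.
Column d — alternating steps +5, −7, +5, −7, …: 33, 38, 31, 36, 29 → 34.
So the next row is 50  63  27  34.

50  63  27  34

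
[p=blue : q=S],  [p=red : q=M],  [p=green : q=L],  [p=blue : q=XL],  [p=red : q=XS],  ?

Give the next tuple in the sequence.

P: repeats blue → red → green, so blue, red, green, blue, red → green.
Q — runs through clothing sizes XS→XL: S, M, L, XL, XS → S.
So the next tuple is [p=green : q=S].

[p=green : q=S]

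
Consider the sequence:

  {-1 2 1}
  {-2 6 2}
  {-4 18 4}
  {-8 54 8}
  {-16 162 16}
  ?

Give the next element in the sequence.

For the first entry, ×2 each step: -1, -2, -4, -8, -16 → -32.
For the second entry, ×3 each step: 2, 6, 18, 54, 162 → 486.
Third entry — ×2 each step: 1, 2, 4, 8, 16 → 32.
Combining the parts gives {-32 486 32}.

{-32 486 32}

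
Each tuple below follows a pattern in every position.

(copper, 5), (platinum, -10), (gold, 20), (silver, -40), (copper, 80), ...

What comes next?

Metal: repeats copper → platinum → gold → silver, so copper, platinum, gold, silver, copper → platinum.
Second coordinate: 5, -10, 20, -40, 80 → -160 (×(-2) each step).
Putting it together: (platinum, -160).

(platinum, -160)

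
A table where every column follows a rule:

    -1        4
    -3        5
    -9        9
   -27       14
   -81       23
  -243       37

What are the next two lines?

For the first component, ×3 each step: -1, -3, -9, -27, -81, -243 → -729 → -2187.
For the second component, each term is the sum of the two before it: 4, 5, 9, 14, 23, 37 → 60 → 97.
So the next two lines are -729  60 and -2187  97.

-729  60; -2187  97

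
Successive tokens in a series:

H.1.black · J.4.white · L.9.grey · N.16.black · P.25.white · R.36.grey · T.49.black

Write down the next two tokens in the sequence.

Letter goes H, J, L, N, P, R, T → V → X (letters move forward 2 places in the alphabet).
Second component — perfect squares: 1², 2², 3², …: 1, 4, 9, 16, 25, 36, 49 → 64 → 81.
For the shade, repeats black → white → grey: black, white, grey, black, white, grey, black → white → grey.
Putting the parts together: V.64.white and then X.81.grey.

V.64.white then X.81.grey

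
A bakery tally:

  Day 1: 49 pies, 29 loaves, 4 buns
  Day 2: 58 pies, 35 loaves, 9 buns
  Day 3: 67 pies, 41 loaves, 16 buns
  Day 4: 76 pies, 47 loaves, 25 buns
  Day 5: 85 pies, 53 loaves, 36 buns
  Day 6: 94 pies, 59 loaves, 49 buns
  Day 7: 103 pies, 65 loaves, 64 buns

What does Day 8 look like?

112 pies, 71 loaves, 81 buns

Pies: 49, 58, 67, 76, 85, 94, 103 → 112 (+9 each step).
Loaves — +6 each step: 29, 35, 41, 47, 53, 59, 65 → 71.
Buns goes 4, 9, 16, 25, 36, 49, 64 → 81 (perfect squares: 2², 3², 4², …).
Combining the parts gives 112 pies, 71 loaves, 81 buns.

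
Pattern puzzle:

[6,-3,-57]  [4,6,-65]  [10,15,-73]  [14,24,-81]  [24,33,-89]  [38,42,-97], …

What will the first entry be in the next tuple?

First entry: each term is the sum of the two before it, so 6, 4, 10, 14, 24, 38 → 62.

62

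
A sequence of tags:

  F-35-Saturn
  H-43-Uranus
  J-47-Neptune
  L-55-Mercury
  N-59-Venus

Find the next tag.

P-67-Earth

Letter goes F, H, J, L, N → P (letters move forward 2 places in the alphabet).
Second component — alternating steps +8, +4, +8, +4, …: 35, 43, 47, 55, 59 → 67.
Planet: runs through the planets Mercury→Neptune, so Saturn, Uranus, Neptune, Mercury, Venus → Earth.
Combining the parts gives P-67-Earth.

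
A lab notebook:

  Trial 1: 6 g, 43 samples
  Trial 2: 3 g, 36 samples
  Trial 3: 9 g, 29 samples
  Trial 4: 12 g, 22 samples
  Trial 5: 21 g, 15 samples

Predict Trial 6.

G: each term is the sum of the two before it, so 6, 3, 9, 12, 21 → 33.
For the samples, −7 each step: 43, 36, 29, 22, 15 → 8.
Combining the parts gives 33 g, 8 samples.

33 g, 8 samples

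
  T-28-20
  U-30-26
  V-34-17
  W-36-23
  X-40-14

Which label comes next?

Letter: letters move forward 1 place in the alphabet, so T, U, V, W, X → Y.
Second component — alternating steps +2, +4, +2, +4, …: 28, 30, 34, 36, 40 → 42.
Third component: alternating steps +6, −9, +6, −9, …; 20, 26, 17, 23, 14 → 20.
Combining the parts gives Y-42-20.

Y-42-20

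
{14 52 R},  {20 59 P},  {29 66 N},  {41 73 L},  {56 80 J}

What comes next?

First entry: 14, 20, 29, 41, 56 → 74 (differences are 6, 9, 12, … (increasing by 3 each time)).
Second entry — +7 each step: 52, 59, 66, 73, 80 → 87.
Letter: letters move back 2 places in the alphabet, so R, P, N, L, J → H.
Putting it together: {74 87 H}.

{74 87 H}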